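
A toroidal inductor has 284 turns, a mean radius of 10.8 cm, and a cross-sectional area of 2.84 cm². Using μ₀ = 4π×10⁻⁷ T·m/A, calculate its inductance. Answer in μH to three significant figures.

L ≈ 42.4 μH

For a thin toroid, L = μ₀N²A/(2πR).
L = (4π×10⁻⁷)(284)²(2.840×10^-4) / (2π×0.108 m) = 4.242×10^-5 H.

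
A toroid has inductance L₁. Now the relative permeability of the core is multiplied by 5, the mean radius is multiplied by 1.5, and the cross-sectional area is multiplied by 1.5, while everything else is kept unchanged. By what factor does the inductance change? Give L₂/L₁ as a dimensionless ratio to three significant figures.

For a toroid, L ∝ μᵣN²A/R.
L₂/L₁ = (5) × (1.5)^-1 × (1.5) = 5.00.

L₂/L₁ = 5.00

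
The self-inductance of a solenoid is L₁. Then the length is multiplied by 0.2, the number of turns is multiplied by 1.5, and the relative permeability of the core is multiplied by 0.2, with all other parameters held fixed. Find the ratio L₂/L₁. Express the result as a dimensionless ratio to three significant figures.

L₂/L₁ = 2.25

For a solenoid, L ∝ μᵣN²A/ℓ.
L₂/L₁ = (0.2)^-1 × (1.5)^2 × (0.2) = 2.25.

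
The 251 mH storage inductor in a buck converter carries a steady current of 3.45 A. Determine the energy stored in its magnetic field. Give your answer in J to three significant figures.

U ≈ 1.49 J

Stored magnetic energy: U = ½LI².
U = ½(0.251 H)(3.45 A)² = 1.494 J.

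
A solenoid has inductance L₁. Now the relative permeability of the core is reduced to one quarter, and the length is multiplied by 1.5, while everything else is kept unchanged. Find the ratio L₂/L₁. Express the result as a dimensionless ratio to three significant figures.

L₂/L₁ = 0.167

For a solenoid, L ∝ μᵣN²A/ℓ.
L₂/L₁ = (0.25) × (1.5)^-1 = 0.167.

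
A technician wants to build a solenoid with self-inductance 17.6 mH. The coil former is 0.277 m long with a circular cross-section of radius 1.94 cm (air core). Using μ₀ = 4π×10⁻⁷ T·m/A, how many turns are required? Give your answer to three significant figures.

A = πr² = π(1.940×10^-2 m)² = 1.182×10^-3 m².
From L = μ₀N²A/ℓ, N = √(Lℓ / (μ₀A)).
N = √[(1.760×10^-2)(0.277) / ((4π×10⁻⁷)×1.182×10^-3)] = √(3.281×10^6) ≈ 1811.4.

N ≈ 1810 turns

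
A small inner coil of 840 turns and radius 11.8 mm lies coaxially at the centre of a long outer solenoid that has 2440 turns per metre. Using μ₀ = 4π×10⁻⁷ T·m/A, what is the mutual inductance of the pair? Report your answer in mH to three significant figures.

M ≈ 1.13 mH

The outer solenoid produces a uniform field B₁ = μ₀n₁I₁ across the inner coil,
so the flux linkage is N₂Φ = N₂B₁A₂ = μ₀n₁N₂A₂·I₁, giving M = μ₀n₁N₂A₂.
A₂ = πr² = π(1.180×10^-2 m)² = 4.374×10^-4 m².
M = (4π×10⁻⁷)(2440)(840)(4.374×10^-4) = 1.127×10^-3 H.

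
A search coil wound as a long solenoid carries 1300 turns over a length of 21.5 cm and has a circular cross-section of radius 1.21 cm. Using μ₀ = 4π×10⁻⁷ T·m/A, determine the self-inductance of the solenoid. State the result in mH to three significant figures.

A = πr² = π(1.210×10^-2 m)² = 4.600×10^-4 m².
For a long solenoid, L = μ₀N²A/ℓ.
L = (4π×10⁻⁷)(1300)²(4.600×10^-4)/(0.215 m) = 4.543×10^-3 H.

L ≈ 4.54 mH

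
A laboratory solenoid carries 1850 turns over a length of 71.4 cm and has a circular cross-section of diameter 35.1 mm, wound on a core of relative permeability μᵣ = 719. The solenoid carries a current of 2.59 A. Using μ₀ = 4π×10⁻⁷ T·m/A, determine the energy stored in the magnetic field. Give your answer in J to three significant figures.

U ≈ 14.1 J

A = π(d/2)² = π(1.755×10^-2 m)² = 9.676×10^-4 m².
L = μ₀μᵣN²A/ℓ = (4π×10⁻⁷)(719)(1850)²(9.676×10^-4)/(0.714) = 4.191 H.
U = ½LI² = ½(4.191)(2.59)² = 14.06 J.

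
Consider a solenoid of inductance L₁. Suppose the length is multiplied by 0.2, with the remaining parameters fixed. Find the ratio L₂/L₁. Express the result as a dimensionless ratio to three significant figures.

For a solenoid, L ∝ μᵣN²A/ℓ.
L₂/L₁ = (0.2)^-1 = 5.00.

L₂/L₁ = 5.00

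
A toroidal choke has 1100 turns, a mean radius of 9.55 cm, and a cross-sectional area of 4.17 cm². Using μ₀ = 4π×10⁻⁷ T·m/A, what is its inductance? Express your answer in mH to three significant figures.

For a thin toroid, L = μ₀N²A/(2πR).
L = (4π×10⁻⁷)(1100)²(4.170×10^-4) / (2π×9.550×10^-2 m) = 1.057×10^-3 H.

L ≈ 1.06 mH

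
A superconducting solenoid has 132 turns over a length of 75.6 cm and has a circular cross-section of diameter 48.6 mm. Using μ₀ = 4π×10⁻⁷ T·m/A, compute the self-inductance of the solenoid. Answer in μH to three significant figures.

L ≈ 53.7 μH

A = π(d/2)² = π(2.430×10^-2 m)² = 1.855×10^-3 m².
For a long solenoid, L = μ₀N²A/ℓ.
L = (4π×10⁻⁷)(132)²(1.855×10^-3)/(0.756 m) = 5.373×10^-5 H.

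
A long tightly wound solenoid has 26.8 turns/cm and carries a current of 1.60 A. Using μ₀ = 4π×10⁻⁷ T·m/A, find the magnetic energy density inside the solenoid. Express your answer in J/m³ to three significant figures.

u ≈ 11.6 J/m³

B = μ₀nI = (4π×10⁻⁷)(2.680×10^3)(1.60) = 5.388×10^-3 T.
u = B²/(2μ₀) = (5.388×10^-3)²/(2×4π×10⁻⁷) = 11.55 J/m³.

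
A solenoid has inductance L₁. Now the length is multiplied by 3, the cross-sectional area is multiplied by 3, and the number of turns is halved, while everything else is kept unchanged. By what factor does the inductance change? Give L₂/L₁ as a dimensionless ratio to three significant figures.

For a solenoid, L ∝ μᵣN²A/ℓ.
L₂/L₁ = (3)^-1 × (3) × (0.5)^2 = 0.250.

L₂/L₁ = 0.250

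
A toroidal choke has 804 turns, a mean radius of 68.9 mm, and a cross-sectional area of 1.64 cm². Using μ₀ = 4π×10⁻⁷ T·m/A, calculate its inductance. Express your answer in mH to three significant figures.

L ≈ 0.308 mH

For a thin toroid, L = μ₀N²A/(2πR).
L = (4π×10⁻⁷)(804)²(1.640×10^-4) / (2π×6.890×10^-2 m) = 3.077×10^-4 H.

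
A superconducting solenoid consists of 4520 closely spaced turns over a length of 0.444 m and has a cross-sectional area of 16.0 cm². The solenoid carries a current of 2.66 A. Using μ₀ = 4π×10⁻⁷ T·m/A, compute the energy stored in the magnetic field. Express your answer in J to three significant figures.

A = 16.0 cm² = 1.600×10^-3 m².
L = μ₀N²A/ℓ = (4π×10⁻⁷)(4520)²(1.600×10^-3)/(0.444) = 9.252×10^-2 H.
U = ½LI² = ½(9.252×10^-2)(2.66)² = 0.3273 J.

U ≈ 0.327 J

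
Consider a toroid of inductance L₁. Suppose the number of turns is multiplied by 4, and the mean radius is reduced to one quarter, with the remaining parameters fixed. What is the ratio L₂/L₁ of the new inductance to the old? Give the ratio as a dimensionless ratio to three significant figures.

L₂/L₁ = 64.0

For a toroid, L ∝ μᵣN²A/R.
L₂/L₁ = (4)^2 × (0.25)^-1 = 64.0.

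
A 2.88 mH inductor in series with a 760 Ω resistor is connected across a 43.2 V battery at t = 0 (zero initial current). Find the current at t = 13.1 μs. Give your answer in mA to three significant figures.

I ≈ 55.1 mA

τ = L/R = 2.880×10^-3/760 = 3.789×10^-6 s; final current I_∞ = ε/R = 43.2/760 = 5.684×10^-2 A.
I(t) = I_∞(1 − e^(−t/τ)) with t/τ = 3.457.
I = (5.684×10^-2)(1 − e^(−3.457)) = 5.505×10^-2 A.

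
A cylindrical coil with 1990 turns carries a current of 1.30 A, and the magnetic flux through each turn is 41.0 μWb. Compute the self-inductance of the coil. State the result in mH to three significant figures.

Self-inductance is defined by L = NΦ_B/I (flux linkage over current).
L = (1990)(4.100×10^-5 Wb)/(1.30 A) = 6.276×10^-2 H.

L ≈ 62.8 mH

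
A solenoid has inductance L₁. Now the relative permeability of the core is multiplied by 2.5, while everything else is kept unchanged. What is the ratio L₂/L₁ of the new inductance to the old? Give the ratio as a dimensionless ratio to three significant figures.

For a solenoid, L ∝ μᵣN²A/ℓ.
L₂/L₁ = (2.5) = 2.50.

L₂/L₁ = 2.50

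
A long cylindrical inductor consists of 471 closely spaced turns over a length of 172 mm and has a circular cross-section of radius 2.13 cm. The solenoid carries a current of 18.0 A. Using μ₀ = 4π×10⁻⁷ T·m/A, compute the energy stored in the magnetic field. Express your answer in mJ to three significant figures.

A = πr² = π(2.130×10^-2 m)² = 1.425×10^-3 m².
L = μ₀N²A/ℓ = (4π×10⁻⁷)(471)²(1.425×10^-3)/(0.172) = 2.310×10^-3 H.
U = ½LI² = ½(2.310×10^-3)(18.0)² = 0.3742 J.

U ≈ 374 mJ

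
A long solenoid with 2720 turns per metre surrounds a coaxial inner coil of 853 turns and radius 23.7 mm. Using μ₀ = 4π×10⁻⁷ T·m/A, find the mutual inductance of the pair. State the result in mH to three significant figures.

The outer solenoid produces a uniform field B₁ = μ₀n₁I₁ across the inner coil,
so the flux linkage is N₂Φ = N₂B₁A₂ = μ₀n₁N₂A₂·I₁, giving M = μ₀n₁N₂A₂.
A₂ = πr² = π(2.370×10^-2 m)² = 1.7646×10^-3 m².
M = (4π×10⁻⁷)(2720)(853)(1.7646×10^-3) = 5.1449×10^-3 H.

M ≈ 5.14 mH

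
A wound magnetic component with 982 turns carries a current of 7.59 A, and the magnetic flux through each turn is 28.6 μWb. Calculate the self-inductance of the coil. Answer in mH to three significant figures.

Self-inductance is defined by L = NΦ_B/I (flux linkage over current).
L = (982)(2.860×10^-5 Wb)/(7.59 A) = 3.700×10^-3 H.

L ≈ 3.70 mH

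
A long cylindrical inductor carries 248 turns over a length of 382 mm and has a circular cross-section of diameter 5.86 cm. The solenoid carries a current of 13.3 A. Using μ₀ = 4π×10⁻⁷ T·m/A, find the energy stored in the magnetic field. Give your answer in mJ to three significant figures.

A = π(d/2)² = π(2.930×10^-2 m)² = 2.697×10^-3 m².
L = μ₀N²A/ℓ = (4π×10⁻⁷)(248)²(2.697×10^-3)/(0.382) = 5.457×10^-4 H.
U = ½LI² = ½(5.457×10^-4)(13.3)² = 4.826×10^-2 J.

U ≈ 48.3 mJ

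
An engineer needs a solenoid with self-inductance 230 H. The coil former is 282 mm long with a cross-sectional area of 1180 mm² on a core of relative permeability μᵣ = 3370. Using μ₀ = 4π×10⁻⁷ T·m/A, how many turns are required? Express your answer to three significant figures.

N ≈ 3600 turns

A = 1180 mm² = 1.180×10^-3 m².
From L = μ₀μᵣN²A/ℓ, N = √(Lℓ / (μ₀μᵣA)).
N = √[(230)(0.282) / ((4π×10⁻⁷)(3370)×1.180×10^-3)] = √(1.298×10^7) ≈ 3602.7.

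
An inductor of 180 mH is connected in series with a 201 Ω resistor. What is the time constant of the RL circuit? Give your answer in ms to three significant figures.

τ = L/R = (0.18 H)/(201 Ω) = 8.955×10^-4 s.

τ ≈ 0.896 ms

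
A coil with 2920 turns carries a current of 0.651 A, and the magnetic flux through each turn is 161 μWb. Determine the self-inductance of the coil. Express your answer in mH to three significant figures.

L ≈ 722 mH

Self-inductance is defined by L = NΦ_B/I (flux linkage over current).
L = (2920)(1.610×10^-4 Wb)/(0.651 A) = 0.7222 H.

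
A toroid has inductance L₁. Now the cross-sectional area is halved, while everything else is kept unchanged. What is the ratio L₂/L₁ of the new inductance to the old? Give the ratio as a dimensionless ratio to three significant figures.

For a toroid, L ∝ μᵣN²A/R.
L₂/L₁ = (0.5) = 0.500.

L₂/L₁ = 0.500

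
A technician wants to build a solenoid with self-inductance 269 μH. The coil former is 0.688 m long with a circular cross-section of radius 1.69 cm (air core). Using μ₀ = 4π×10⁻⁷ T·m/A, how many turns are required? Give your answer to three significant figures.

N ≈ 405 turns

A = πr² = π(1.690×10^-2 m)² = 8.973×10^-4 m².
From L = μ₀N²A/ℓ, N = √(Lℓ / (μ₀A)).
N = √[(2.690×10^-4)(0.688) / ((4π×10⁻⁷)×8.973×10^-4)] = √(1.641×10^5) ≈ 405.1.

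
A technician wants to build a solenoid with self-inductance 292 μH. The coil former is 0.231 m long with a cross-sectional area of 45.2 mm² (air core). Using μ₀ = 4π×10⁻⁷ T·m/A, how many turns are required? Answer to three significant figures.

A = 45.2 mm² = 4.520×10^-5 m².
From L = μ₀N²A/ℓ, N = √(Lℓ / (μ₀A)).
N = √[(2.920×10^-4)(0.231) / ((4π×10⁻⁷)×4.520×10^-5)] = √(1.188×10^6) ≈ 1089.7.

N ≈ 1090 turns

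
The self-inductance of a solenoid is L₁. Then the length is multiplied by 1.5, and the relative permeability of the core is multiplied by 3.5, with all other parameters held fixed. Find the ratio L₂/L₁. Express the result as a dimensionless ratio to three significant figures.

L₂/L₁ = 2.33

For a solenoid, L ∝ μᵣN²A/ℓ.
L₂/L₁ = (1.5)^-1 × (3.5) = 2.33.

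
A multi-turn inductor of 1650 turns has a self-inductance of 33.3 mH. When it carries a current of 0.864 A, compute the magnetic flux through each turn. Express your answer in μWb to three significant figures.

Φ_B ≈ 17.4 μWb

From L = NΦ_B/I, the flux per turn is Φ_B = LI/N.
Φ_B = (3.330×10^-2 H)(0.864 A)/1650 = 1.744×10^-5 Wb.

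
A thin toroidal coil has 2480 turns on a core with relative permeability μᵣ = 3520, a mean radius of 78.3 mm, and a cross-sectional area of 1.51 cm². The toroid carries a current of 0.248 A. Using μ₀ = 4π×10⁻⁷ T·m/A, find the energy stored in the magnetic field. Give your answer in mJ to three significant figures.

L = μ₀μᵣN²A/(2πR) = (4π×10⁻⁷)(3520)(2480)²(1.510×10^-4)/(2π×7.830×10^-2) = 8.35 H.
U = ½LI² = ½(8.35)(0.248)² = 0.2568 J.

U ≈ 257 mJ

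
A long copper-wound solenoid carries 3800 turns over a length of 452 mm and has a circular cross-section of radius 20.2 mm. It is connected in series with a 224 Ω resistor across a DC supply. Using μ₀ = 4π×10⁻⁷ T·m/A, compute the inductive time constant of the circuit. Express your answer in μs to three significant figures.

A = πr² = π(2.020×10^-2 m)² = 1.282×10^-3 m².
L = μ₀N²A/ℓ = (4π×10⁻⁷)(3800)²(1.282×10^-3)/(0.452) = 5.146×10^-2 H.
τ = L/R = (5.146×10^-2)/(224) = 2.297×10^-4 s.

τ ≈ 230 μs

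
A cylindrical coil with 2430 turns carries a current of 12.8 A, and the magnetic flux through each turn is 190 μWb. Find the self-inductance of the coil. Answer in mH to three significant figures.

L ≈ 36.1 mH

Self-inductance is defined by L = NΦ_B/I (flux linkage over current).
L = (2430)(1.900×10^-4 Wb)/(12.8 A) = 3.607×10^-2 H.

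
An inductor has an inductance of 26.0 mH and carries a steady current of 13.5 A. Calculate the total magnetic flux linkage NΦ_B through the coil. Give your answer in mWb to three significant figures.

From L = NΦ_B/I, the flux linkage is NΦ_B = LI.
NΦ_B = (2.600×10^-2 H)(13.5 A) = 0.351 Wb.

NΦ_B ≈ 351 mWb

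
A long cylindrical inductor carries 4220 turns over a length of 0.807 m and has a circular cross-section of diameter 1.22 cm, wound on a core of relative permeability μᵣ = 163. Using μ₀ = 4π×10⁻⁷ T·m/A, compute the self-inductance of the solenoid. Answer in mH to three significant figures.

A = π(d/2)² = π(6.100×10^-3 m)² = 1.169×10^-4 m².
For a long solenoid, L = μ₀μᵣN²A/ℓ.
L = (4π×10⁻⁷)(163)(4220)²(1.169×10^-4)/(0.807 m) = 0.5284 H.

L ≈ 528 mH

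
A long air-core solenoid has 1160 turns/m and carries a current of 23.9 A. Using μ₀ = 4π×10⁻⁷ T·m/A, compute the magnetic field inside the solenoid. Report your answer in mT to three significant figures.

Inside a long solenoid, B = μ₀nI.
B = (4π×10⁻⁷)(1.160×10^3 m⁻¹)(23.9 A) = 3.484×10^-2 T.

B ≈ 34.8 mT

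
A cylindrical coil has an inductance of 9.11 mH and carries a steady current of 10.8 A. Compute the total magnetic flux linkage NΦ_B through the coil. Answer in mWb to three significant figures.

NΦ_B ≈ 98.4 mWb

From L = NΦ_B/I, the flux linkage is NΦ_B = LI.
NΦ_B = (9.110×10^-3 H)(10.8 A) = 9.839×10^-2 Wb.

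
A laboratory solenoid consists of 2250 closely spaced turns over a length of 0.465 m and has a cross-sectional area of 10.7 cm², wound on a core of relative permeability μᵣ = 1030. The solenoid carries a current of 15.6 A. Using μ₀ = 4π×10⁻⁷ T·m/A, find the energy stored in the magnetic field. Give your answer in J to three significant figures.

A = 10.7 cm² = 1.070×10^-3 m².
L = μ₀μᵣN²A/ℓ = (4π×10⁻⁷)(1030)(2250)²(1.070×10^-3)/(0.465) = 15.08 H.
U = ½LI² = ½(15.08)(15.6)² = 1.8347×10^3 J.

U ≈ 1830 J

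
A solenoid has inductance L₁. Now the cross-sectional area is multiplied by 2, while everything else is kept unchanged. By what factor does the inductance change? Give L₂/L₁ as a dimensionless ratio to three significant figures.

L₂/L₁ = 2.00

For a solenoid, L ∝ μᵣN²A/ℓ.
L₂/L₁ = (2) = 2.00.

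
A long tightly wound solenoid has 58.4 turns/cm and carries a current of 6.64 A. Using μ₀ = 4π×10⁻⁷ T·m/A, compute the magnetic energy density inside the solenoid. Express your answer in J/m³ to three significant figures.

B = μ₀nI = (4π×10⁻⁷)(5.840×10^3)(6.64) = 4.873×10^-2 T.
u = B²/(2μ₀) = (4.873×10^-2)²/(2×4π×10⁻⁷) = 944.8 J/m³.

u ≈ 945 J/m³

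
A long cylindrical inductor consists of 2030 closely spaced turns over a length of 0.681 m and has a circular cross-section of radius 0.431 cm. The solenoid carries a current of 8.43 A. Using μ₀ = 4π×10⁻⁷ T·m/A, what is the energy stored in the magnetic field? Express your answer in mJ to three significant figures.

A = πr² = π(4.310×10^-3 m)² = 5.836×10^-5 m².
L = μ₀N²A/ℓ = (4π×10⁻⁷)(2030)²(5.836×10^-5)/(0.681) = 4.438×10^-4 H.
U = ½LI² = ½(4.438×10^-4)(8.43)² = 1.577×10^-2 J.

U ≈ 15.8 mJ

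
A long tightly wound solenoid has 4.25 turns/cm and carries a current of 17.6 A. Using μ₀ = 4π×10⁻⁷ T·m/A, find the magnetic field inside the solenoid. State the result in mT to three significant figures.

B ≈ 9.40 mT

Inside a long solenoid, B = μ₀nI.
B = (4π×10⁻⁷)(425 m⁻¹)(17.6 A) = 9.400×10^-3 T.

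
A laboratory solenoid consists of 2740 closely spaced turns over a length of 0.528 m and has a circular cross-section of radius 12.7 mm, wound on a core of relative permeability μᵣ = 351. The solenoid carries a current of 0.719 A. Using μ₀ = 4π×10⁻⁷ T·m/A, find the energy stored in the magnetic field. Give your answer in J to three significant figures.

A = πr² = π(1.270×10^-2 m)² = 5.067×10^-4 m².
L = μ₀μᵣN²A/ℓ = (4π×10⁻⁷)(351)(2740)²(5.067×10^-4)/(0.528) = 3.178 H.
U = ½LI² = ½(3.178)(0.719)² = 0.8214 J.

U ≈ 0.821 J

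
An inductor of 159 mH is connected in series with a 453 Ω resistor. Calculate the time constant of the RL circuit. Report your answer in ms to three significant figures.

τ ≈ 0.351 ms

τ = L/R = (0.159 H)/(453 Ω) = 3.510×10^-4 s.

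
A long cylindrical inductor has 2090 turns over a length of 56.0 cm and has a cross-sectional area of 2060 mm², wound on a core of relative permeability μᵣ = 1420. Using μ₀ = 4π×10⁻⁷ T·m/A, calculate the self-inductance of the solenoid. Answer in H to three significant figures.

A = 2060 mm² = 2.060×10^-3 m².
For a long solenoid, L = μ₀μᵣN²A/ℓ.
L = (4π×10⁻⁷)(1420)(2090)²(2.060×10^-3)/(0.56 m) = 28.67 H.

L ≈ 28.7 H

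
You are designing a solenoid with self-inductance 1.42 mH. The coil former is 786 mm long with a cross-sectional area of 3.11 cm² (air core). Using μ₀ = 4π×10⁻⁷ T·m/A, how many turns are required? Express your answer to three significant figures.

A = 3.11 cm² = 3.110×10^-4 m².
From L = μ₀N²A/ℓ, N = √(Lℓ / (μ₀A)).
N = √[(1.420×10^-3)(0.786) / ((4π×10⁻⁷)×3.110×10^-4)] = √(2.856×10^6) ≈ 1689.9.

N ≈ 1690 turns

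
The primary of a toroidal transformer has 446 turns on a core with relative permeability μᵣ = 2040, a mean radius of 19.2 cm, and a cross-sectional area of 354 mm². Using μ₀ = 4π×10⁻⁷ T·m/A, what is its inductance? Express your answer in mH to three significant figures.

For a thin toroid, L = μ₀μᵣN²A/(2πR).
L = (4π×10⁻⁷)(2040)(446)²(3.540×10^-4) / (2π×0.192 m) = 0.1496 H.

L ≈ 150 mH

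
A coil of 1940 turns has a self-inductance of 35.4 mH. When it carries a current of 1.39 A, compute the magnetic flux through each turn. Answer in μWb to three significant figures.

Φ_B ≈ 25.4 μWb

From L = NΦ_B/I, the flux per turn is Φ_B = LI/N.
Φ_B = (3.540×10^-2 H)(1.39 A)/1940 = 2.536×10^-5 Wb.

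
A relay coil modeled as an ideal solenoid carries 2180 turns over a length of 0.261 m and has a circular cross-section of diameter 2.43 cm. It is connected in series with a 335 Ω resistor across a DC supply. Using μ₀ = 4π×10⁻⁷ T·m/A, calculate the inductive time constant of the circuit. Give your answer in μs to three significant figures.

τ ≈ 31.7 μs

A = π(d/2)² = π(1.215×10^-2 m)² = 4.638×10^-4 m².
L = μ₀N²A/ℓ = (4π×10⁻⁷)(2180)²(4.638×10^-4)/(0.261) = 1.061×10^-2 H.
τ = L/R = (1.061×10^-2)/(335) = 3.168×10^-5 s.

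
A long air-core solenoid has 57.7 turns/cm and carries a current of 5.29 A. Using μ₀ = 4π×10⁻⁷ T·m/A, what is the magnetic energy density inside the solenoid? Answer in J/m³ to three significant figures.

B = μ₀nI = (4π×10⁻⁷)(5.770×10^3)(5.29) = 3.836×10^-2 T.
u = B²/(2μ₀) = (3.836×10^-2)²/(2×4π×10⁻⁷) = 585.4 J/m³.

u ≈ 585 J/m³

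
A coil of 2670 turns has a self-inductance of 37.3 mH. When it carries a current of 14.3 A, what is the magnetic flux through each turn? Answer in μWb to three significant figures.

From L = NΦ_B/I, the flux per turn is Φ_B = LI/N.
Φ_B = (3.730×10^-2 H)(14.3 A)/2670 = 1.998×10^-4 Wb.

Φ_B ≈ 200 μWb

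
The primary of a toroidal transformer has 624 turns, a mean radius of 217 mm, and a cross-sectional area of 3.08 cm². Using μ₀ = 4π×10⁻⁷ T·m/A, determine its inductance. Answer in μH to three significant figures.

L ≈ 111 μH

For a thin toroid, L = μ₀N²A/(2πR).
L = (4π×10⁻⁷)(624)²(3.080×10^-4) / (2π×0.217 m) = 1.105×10^-4 H.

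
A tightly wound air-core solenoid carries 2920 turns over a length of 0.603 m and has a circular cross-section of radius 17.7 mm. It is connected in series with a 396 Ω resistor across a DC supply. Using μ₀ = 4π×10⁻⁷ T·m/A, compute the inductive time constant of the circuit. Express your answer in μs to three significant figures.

τ ≈ 44.2 μs

A = πr² = π(1.770×10^-2 m)² = 9.842×10^-4 m².
L = μ₀N²A/ℓ = (4π×10⁻⁷)(2920)²(9.842×10^-4)/(0.603) = 1.749×10^-2 H.
τ = L/R = (1.749×10^-2)/(396) = 4.416×10^-5 s.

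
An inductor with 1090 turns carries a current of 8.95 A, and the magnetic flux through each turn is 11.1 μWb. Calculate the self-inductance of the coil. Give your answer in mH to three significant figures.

L ≈ 1.35 mH

Self-inductance is defined by L = NΦ_B/I (flux linkage over current).
L = (1090)(1.110×10^-5 Wb)/(8.95 A) = 1.352×10^-3 H.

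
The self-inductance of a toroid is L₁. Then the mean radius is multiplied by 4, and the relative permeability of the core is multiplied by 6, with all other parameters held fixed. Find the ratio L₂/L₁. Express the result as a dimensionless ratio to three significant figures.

L₂/L₁ = 1.50

For a toroid, L ∝ μᵣN²A/R.
L₂/L₁ = (4)^-1 × (6) = 1.50.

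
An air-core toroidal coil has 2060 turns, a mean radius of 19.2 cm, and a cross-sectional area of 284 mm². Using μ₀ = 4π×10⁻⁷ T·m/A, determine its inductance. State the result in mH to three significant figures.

For a thin toroid, L = μ₀N²A/(2πR).
L = (4π×10⁻⁷)(2060)²(2.840×10^-4) / (2π×0.192 m) = 1.255×10^-3 H.

L ≈ 1.26 mH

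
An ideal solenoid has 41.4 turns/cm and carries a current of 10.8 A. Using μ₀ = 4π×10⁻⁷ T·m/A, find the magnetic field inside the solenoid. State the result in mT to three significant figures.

B ≈ 56.2 mT

Inside a long solenoid, B = μ₀nI.
B = (4π×10⁻⁷)(4.140×10^3 m⁻¹)(10.8 A) = 5.619×10^-2 T.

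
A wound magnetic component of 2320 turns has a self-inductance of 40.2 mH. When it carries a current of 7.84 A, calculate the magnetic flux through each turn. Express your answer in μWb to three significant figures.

Φ_B ≈ 136 μWb

From L = NΦ_B/I, the flux per turn is Φ_B = LI/N.
Φ_B = (4.020×10^-2 H)(7.84 A)/2320 = 1.358×10^-4 Wb.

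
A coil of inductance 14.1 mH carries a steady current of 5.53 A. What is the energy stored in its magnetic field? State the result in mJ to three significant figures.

Stored magnetic energy: U = ½LI².
U = ½(1.410×10^-2 H)(5.53 A)² = 0.2156 J.

U ≈ 216 mJ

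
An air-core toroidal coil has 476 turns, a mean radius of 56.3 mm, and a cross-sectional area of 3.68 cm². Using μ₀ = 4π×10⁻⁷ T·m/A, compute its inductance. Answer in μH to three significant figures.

For a thin toroid, L = μ₀N²A/(2πR).
L = (4π×10⁻⁷)(476)²(3.680×10^-4) / (2π×5.630×10^-2 m) = 2.962×10^-4 H.

L ≈ 296 μH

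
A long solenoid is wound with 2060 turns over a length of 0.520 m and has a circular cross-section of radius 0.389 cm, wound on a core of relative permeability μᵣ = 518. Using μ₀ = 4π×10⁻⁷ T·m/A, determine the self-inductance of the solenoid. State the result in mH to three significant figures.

L ≈ 253 mH

A = πr² = π(3.890×10^-3 m)² = 4.754×10^-5 m².
For a long solenoid, L = μ₀μᵣN²A/ℓ.
L = (4π×10⁻⁷)(518)(2060)²(4.754×10^-5)/(0.52 m) = 0.2525 H.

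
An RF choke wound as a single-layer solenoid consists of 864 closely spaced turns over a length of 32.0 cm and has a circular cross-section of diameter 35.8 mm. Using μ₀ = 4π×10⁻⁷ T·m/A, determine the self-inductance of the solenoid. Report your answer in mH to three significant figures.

A = π(d/2)² = π(1.790×10^-2 m)² = 1.007×10^-3 m².
For a long solenoid, L = μ₀N²A/ℓ.
L = (4π×10⁻⁷)(864)²(1.007×10^-3)/(0.32 m) = 2.951×10^-3 H.

L ≈ 2.95 mH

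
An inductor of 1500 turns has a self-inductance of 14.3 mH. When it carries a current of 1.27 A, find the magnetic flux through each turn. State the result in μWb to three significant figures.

From L = NΦ_B/I, the flux per turn is Φ_B = LI/N.
Φ_B = (1.430×10^-2 H)(1.27 A)/1500 = 1.211×10^-5 Wb.

Φ_B ≈ 12.1 μWb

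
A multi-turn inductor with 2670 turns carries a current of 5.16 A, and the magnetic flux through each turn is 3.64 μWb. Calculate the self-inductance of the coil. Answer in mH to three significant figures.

L ≈ 1.88 mH

Self-inductance is defined by L = NΦ_B/I (flux linkage over current).
L = (2670)(3.640×10^-6 Wb)/(5.16 A) = 1.883×10^-3 H.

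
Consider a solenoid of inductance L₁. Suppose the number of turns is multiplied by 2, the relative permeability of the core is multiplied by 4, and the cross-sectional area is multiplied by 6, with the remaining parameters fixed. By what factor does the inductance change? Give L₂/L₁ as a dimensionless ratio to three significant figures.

For a solenoid, L ∝ μᵣN²A/ℓ.
L₂/L₁ = (2)^2 × (4) × (6) = 96.0.

L₂/L₁ = 96.0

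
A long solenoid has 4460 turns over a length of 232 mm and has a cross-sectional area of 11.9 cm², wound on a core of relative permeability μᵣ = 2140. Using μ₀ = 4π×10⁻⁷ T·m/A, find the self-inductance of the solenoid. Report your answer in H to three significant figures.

A = 11.9 cm² = 1.190×10^-3 m².
For a long solenoid, L = μ₀μᵣN²A/ℓ.
L = (4π×10⁻⁷)(2140)(4460)²(1.190×10^-3)/(0.232 m) = 274.4 H.

L ≈ 274 H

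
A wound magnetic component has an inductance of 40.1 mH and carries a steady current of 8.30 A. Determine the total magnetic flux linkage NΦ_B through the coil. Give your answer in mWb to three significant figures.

From L = NΦ_B/I, the flux linkage is NΦ_B = LI.
NΦ_B = (4.010×10^-2 H)(8.30 A) = 0.3328 Wb.

NΦ_B ≈ 333 mWb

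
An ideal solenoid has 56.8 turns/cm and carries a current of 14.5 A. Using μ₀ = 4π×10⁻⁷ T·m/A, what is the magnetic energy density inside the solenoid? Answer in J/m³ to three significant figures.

u ≈ 4260 J/m³

B = μ₀nI = (4π×10⁻⁷)(5.680×10^3)(14.5) = 0.103497 T.
u = B²/(2μ₀) = (0.103497)²/(2×4π×10⁻⁷) = 4.262×10^3 J/m³.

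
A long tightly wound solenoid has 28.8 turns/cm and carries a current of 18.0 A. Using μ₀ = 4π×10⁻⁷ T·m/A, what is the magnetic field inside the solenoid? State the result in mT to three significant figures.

Inside a long solenoid, B = μ₀nI.
B = (4π×10⁻⁷)(2.880×10^3 m⁻¹)(18.0 A) = 6.514×10^-2 T.

B ≈ 65.1 mT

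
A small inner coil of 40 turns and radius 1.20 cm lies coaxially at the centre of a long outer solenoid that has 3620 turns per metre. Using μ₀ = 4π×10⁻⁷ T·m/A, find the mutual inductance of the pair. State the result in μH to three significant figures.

M ≈ 82.3 μH

The outer solenoid produces a uniform field B₁ = μ₀n₁I₁ across the inner coil,
so the flux linkage is N₂Φ = N₂B₁A₂ = μ₀n₁N₂A₂·I₁, giving M = μ₀n₁N₂A₂.
A₂ = πr² = π(1.200×10^-2 m)² = 4.524×10^-4 m².
M = (4π×10⁻⁷)(3620)(40)(4.524×10^-4) = 8.232×10^-5 H.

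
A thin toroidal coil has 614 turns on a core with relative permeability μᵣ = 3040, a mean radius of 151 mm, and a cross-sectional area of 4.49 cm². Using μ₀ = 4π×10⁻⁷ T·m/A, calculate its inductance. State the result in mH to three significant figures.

L ≈ 682 mH

For a thin toroid, L = μ₀μᵣN²A/(2πR).
L = (4π×10⁻⁷)(3040)(614)²(4.490×10^-4) / (2π×0.151 m) = 0.6816 H.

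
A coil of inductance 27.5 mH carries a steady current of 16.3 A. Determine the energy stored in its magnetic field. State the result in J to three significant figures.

U ≈ 3.65 J

Stored magnetic energy: U = ½LI².
U = ½(2.750×10^-2 H)(16.3 A)² = 3.653 J.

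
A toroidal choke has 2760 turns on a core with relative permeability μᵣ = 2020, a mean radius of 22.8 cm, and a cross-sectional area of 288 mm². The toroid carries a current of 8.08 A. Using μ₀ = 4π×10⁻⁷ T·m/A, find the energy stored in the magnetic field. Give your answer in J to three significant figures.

L = μ₀μᵣN²A/(2πR) = (4π×10⁻⁷)(2020)(2760)²(2.880×10^-4)/(2π×0.228) = 3.887 H.
U = ½LI² = ½(3.887)(8.08)² = 126.9 J.

U ≈ 127 J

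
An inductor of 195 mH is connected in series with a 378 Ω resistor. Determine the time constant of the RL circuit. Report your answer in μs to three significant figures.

τ ≈ 516 μs

τ = L/R = (0.195 H)/(378 Ω) = 5.159×10^-4 s.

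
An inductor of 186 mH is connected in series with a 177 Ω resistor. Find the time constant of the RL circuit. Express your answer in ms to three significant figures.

τ ≈ 1.05 ms

τ = L/R = (0.186 H)/(177 Ω) = 1.051×10^-3 s.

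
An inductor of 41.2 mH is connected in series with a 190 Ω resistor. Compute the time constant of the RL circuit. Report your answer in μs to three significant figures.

τ ≈ 217 μs

τ = L/R = (4.120×10^-2 H)/(190 Ω) = 2.168×10^-4 s.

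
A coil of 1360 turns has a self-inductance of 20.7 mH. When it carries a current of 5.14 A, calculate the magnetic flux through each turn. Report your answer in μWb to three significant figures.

From L = NΦ_B/I, the flux per turn is Φ_B = LI/N.
Φ_B = (2.070×10^-2 H)(5.14 A)/1360 = 7.823×10^-5 Wb.

Φ_B ≈ 78.2 μWb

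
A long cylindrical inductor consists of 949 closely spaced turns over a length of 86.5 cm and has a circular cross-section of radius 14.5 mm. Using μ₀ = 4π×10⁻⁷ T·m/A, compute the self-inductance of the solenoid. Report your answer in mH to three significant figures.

A = πr² = π(1.450×10^-2 m)² = 6.605×10^-4 m².
For a long solenoid, L = μ₀N²A/ℓ.
L = (4π×10⁻⁷)(949)²(6.605×10^-4)/(0.865 m) = 8.642×10^-4 H.

L ≈ 0.864 mH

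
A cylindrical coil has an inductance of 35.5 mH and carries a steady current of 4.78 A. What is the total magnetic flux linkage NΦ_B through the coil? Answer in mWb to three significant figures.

From L = NΦ_B/I, the flux linkage is NΦ_B = LI.
NΦ_B = (3.550×10^-2 H)(4.78 A) = 0.1697 Wb.

NΦ_B ≈ 170 mWb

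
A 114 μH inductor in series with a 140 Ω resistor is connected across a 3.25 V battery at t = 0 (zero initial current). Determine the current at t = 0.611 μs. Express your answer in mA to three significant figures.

I ≈ 12.3 mA

τ = L/R = 1.140×10^-4/140 = 8.143×10^-7 s; final current I_∞ = ε/R = 3.25/140 = 2.321×10^-2 A.
I(t) = I_∞(1 − e^(−t/τ)) with t/τ = 0.750.
I = (2.321×10^-2)(1 − e^(−0.750)) = 1.225×10^-2 A.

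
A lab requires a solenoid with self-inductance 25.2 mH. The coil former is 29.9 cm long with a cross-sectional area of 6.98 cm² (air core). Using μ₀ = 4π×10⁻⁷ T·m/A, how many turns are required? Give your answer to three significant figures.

A = 6.98 cm² = 6.980×10^-4 m².
From L = μ₀N²A/ℓ, N = √(Lℓ / (μ₀A)).
N = √[(2.520×10^-2)(0.299) / ((4π×10⁻⁷)×6.980×10^-4)] = √(8.590×10^6) ≈ 2930.9.

N ≈ 2930 turns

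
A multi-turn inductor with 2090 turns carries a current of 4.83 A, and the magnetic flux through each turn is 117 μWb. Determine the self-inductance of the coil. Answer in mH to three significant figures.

Self-inductance is defined by L = NΦ_B/I (flux linkage over current).
L = (2090)(1.170×10^-4 Wb)/(4.83 A) = 5.063×10^-2 H.

L ≈ 50.6 mH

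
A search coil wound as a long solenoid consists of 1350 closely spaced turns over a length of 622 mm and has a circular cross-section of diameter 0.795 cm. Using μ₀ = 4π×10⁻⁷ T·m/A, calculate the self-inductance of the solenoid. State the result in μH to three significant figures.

A = π(d/2)² = π(3.975×10^-3 m)² = 4.964×10^-5 m².
For a long solenoid, L = μ₀N²A/ℓ.
L = (4π×10⁻⁷)(1350)²(4.964×10^-5)/(0.622 m) = 1.828×10^-4 H.

L ≈ 183 μH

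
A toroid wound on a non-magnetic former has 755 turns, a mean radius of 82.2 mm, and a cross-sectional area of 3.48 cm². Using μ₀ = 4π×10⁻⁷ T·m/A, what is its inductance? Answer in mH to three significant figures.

For a thin toroid, L = μ₀N²A/(2πR).
L = (4π×10⁻⁷)(755)²(3.480×10^-4) / (2π×8.220×10^-2 m) = 4.826×10^-4 H.

L ≈ 0.483 mH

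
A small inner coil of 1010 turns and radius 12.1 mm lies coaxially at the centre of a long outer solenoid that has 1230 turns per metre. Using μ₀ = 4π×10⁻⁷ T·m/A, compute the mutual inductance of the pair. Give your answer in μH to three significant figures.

The outer solenoid produces a uniform field B₁ = μ₀n₁I₁ across the inner coil,
so the flux linkage is N₂Φ = N₂B₁A₂ = μ₀n₁N₂A₂·I₁, giving M = μ₀n₁N₂A₂.
A₂ = πr² = π(1.210×10^-2 m)² = 4.600×10^-4 m².
M = (4π×10⁻⁷)(1230)(1010)(4.600×10^-4) = 7.181×10^-4 H.

M ≈ 718 μH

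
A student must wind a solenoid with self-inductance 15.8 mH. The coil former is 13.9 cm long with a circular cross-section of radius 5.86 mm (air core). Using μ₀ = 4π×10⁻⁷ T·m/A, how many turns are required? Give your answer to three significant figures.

A = πr² = π(5.860×10^-3 m)² = 1.079×10^-4 m².
From L = μ₀N²A/ℓ, N = √(Lℓ / (μ₀A)).
N = √[(1.580×10^-2)(0.139) / ((4π×10⁻⁷)×1.079×10^-4)] = √(1.620×10^7) ≈ 4024.9.

N ≈ 4020 turns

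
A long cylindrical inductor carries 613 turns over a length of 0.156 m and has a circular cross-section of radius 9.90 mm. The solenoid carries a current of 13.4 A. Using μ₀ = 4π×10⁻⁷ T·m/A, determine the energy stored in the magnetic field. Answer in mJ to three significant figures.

A = πr² = π(9.900×10^-3 m)² = 3.079×10^-4 m².
L = μ₀N²A/ℓ = (4π×10⁻⁷)(613)²(3.079×10^-4)/(0.156) = 9.320×10^-4 H.
U = ½LI² = ½(9.320×10^-4)(13.4)² = 8.368×10^-2 J.

U ≈ 83.7 mJ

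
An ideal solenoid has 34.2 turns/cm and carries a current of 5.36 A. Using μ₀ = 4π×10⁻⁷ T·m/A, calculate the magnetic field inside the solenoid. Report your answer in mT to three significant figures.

B ≈ 23.0 mT

Inside a long solenoid, B = μ₀nI.
B = (4π×10⁻⁷)(3.420×10^3 m⁻¹)(5.36 A) = 2.304×10^-2 T.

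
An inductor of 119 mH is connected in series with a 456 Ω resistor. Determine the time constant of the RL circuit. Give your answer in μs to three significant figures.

τ = L/R = (0.119 H)/(456 Ω) = 2.610×10^-4 s.

τ ≈ 261 μs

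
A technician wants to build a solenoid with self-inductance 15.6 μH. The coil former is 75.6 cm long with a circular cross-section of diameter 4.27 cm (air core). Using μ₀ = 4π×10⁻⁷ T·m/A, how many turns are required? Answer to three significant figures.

N ≈ 81 turns

A = π(d/2)² = π(2.135×10^-2 m)² = 1.432×10^-3 m².
From L = μ₀N²A/ℓ, N = √(Lℓ / (μ₀A)).
N = √[(1.560×10^-5)(0.756) / ((4π×10⁻⁷)×1.432×10^-3)] = √(6.554×10^3) ≈ 81.0.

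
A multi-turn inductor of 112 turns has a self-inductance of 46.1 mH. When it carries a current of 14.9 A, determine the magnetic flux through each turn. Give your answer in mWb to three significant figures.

Φ_B ≈ 6.13 mWb

From L = NΦ_B/I, the flux per turn is Φ_B = LI/N.
Φ_B = (4.610×10^-2 H)(14.9 A)/112 = 6.133×10^-3 Wb.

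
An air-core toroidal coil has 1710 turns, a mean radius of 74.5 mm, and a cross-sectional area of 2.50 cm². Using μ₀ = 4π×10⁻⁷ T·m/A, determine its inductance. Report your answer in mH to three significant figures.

For a thin toroid, L = μ₀N²A/(2πR).
L = (4π×10⁻⁷)(1710)²(2.500×10^-4) / (2π×7.450×10^-2 m) = 1.962×10^-3 H.

L ≈ 1.96 mH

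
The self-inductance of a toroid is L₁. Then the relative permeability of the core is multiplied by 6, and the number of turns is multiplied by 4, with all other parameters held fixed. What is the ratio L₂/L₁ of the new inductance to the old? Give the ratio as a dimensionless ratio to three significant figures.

For a toroid, L ∝ μᵣN²A/R.
L₂/L₁ = (6) × (4)^2 = 96.0.

L₂/L₁ = 96.0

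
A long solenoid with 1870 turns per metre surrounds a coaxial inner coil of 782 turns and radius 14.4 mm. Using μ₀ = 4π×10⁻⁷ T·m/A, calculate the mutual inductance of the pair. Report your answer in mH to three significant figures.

The outer solenoid produces a uniform field B₁ = μ₀n₁I₁ across the inner coil,
so the flux linkage is N₂Φ = N₂B₁A₂ = μ₀n₁N₂A₂·I₁, giving M = μ₀n₁N₂A₂.
A₂ = πr² = π(1.440×10^-2 m)² = 6.514×10^-4 m².
M = (4π×10⁻⁷)(1870)(782)(6.514×10^-4) = 1.197×10^-3 H.

M ≈ 1.20 mH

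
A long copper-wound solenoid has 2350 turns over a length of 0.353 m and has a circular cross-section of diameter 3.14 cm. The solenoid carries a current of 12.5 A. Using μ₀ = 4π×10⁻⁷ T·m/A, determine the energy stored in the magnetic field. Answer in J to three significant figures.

U ≈ 1.19 J

A = π(d/2)² = π(1.570×10^-2 m)² = 7.744×10^-4 m².
L = μ₀N²A/ℓ = (4π×10⁻⁷)(2350)²(7.744×10^-4)/(0.353) = 1.522×10^-2 H.
U = ½LI² = ½(1.522×10^-2)(12.5)² = 1.189 J.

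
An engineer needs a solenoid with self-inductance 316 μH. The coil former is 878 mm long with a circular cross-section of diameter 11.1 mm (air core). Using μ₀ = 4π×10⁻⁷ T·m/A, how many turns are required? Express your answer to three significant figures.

A = π(d/2)² = π(5.550×10^-3 m)² = 9.677×10^-5 m².
From L = μ₀N²A/ℓ, N = √(Lℓ / (μ₀A)).
N = √[(3.160×10^-4)(0.878) / ((4π×10⁻⁷)×9.677×10^-5)] = √(2.282×10^6) ≈ 1510.5.

N ≈ 1510 turns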